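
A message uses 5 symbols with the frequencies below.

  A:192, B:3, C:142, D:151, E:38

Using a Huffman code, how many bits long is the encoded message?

1084

Merge the two smallest weights repeatedly:
combine B(3), E(38) → 41
combine 41, C(142) → 183
combine D(151), 183 → 334
combine A(192), 334 → 526
The encoded length is the sum of every internal node's weight: 41 + 183 + 334 + 526 = 1084 bits.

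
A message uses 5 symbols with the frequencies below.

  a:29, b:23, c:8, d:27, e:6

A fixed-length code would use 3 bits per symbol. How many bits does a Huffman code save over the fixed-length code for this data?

79

Fixed-length: 3 bits × 93 symbols = 279 bits.
Huffman merges:
combine e(6), c(8) → 14
combine 14, b(23) → 37
combine d(27), a(29) → 56
combine 37, 56 → 93
Huffman total = 14 + 37 + 56 + 93 = 200 bits.
Saving = 279 − 200 = 79 bits.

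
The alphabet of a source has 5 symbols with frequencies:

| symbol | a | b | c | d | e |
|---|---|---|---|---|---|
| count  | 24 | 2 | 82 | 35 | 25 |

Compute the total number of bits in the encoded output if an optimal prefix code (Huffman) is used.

Merge the two smallest weights repeatedly:
b(2) + a(24) → 26
e(25) + 26 → 51
d(35) + 51 → 86
c(82) + 86 → 168
Each symbol's bit-cost is frequency × depth; summing gives 331 bits (equivalently 26 + 51 + 86 + 168).

331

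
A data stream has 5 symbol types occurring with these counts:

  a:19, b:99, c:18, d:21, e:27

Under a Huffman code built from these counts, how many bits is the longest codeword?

Merge the two lowest-weight nodes at each step:
merge c(18) and a(19): 37
merge d(21) and e(27): 48
merge 37 and 48: 85
merge 85 and b(99): 184
Maximum depth reached is 3.

3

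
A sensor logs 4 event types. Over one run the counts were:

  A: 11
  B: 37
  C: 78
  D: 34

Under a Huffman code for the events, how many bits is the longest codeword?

Merge the two lowest-weight nodes at each step:
A(11) + D(34) → 45
B(37) + 45 → 82
C(78) + 82 → 160
Maximum depth reached is 3.

3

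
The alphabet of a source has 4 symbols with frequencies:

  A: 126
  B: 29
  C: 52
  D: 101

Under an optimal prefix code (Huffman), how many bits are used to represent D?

2

Huffman merges, smallest pair first:
merge B(29) and C(52): 81
merge 81 and D(101): 182
merge A(126) and 182: 308
D sits 2 levels below the root, so its codeword is 2 bits.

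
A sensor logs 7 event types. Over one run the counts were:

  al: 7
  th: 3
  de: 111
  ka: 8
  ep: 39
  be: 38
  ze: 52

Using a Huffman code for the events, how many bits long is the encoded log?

Merge the two smallest weights repeatedly:
combine th(3), al(7) → 10
combine ka(8), 10 → 18
combine 18, be(38) → 56
combine ep(39), ze(52) → 91
combine 56, 91 → 147
combine de(111), 147 → 258
Total encoded bits = sum of merged weights = 10 + 18 + 56 + 91 + 147 + 258 = 580.

580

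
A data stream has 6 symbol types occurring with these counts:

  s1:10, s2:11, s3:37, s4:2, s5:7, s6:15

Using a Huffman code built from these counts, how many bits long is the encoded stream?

Greedily combine the two least-frequent nodes:
s4(2) + s5(7) → 9
9 + s1(10) → 19
s2(11) + s6(15) → 26
19 + 26 → 45
s3(37) + 45 → 82
The encoded length is the sum of every internal node's weight: 9 + 19 + 26 + 45 + 82 = 181 bits.

181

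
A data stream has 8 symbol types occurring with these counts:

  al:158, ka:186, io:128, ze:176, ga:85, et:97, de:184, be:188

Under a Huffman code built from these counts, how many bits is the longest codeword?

Merge the two lowest-weight nodes at each step:
merge ga(85) and et(97): 182
merge io(128) and al(158): 286
merge ze(176) and 182: 358
merge de(184) and ka(186): 370
merge be(188) and 286: 474
merge 358 and 370: 728
merge 474 and 728: 1202
Maximum depth reached is 4.

4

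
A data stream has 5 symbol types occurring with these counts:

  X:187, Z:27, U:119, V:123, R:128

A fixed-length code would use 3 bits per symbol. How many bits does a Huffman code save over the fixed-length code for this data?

Fixed-length: 3 bits × 584 symbols = 1752 bits.
Huffman merges:
merge Z(27) and U(119): 146
merge V(123) and R(128): 251
merge 146 and X(187): 333
merge 251 and 333: 584
Huffman total = 146 + 251 + 333 + 584 = 1314 bits.
Saving = 1752 − 1314 = 438 bits.

438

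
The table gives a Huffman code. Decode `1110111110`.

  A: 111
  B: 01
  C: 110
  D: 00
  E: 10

ABAE

Read left to right; each codeword is recognised as soon as it completes (prefix code):
  111→A | 01→B | 111→A | 10→E
Decoded message: ABAE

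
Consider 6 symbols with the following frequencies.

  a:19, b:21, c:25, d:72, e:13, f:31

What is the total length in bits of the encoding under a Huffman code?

431

Merge the two smallest weights repeatedly:
combine e(13), a(19) → 32
combine b(21), c(25) → 46
combine f(31), 32 → 63
combine 46, 63 → 109
combine d(72), 109 → 181
Each symbol's bit-cost is frequency × depth; summing gives 431 bits (equivalently 32 + 46 + 63 + 109 + 181).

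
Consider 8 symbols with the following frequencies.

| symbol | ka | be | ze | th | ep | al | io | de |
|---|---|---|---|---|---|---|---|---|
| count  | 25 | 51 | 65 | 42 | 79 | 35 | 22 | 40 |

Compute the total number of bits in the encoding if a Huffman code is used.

1045

Build the Huffman tree bottom-up:
merge io(22) and ka(25): 47
merge al(35) and de(40): 75
merge th(42) and 47: 89
merge be(51) and ze(65): 116
merge 75 and ep(79): 154
merge 89 and 116: 205
merge 154 and 205: 359
Each symbol's bit-cost is frequency × depth; summing gives 1045 bits (equivalently 47 + 75 + 89 + 116 + 154 + 205 + 359).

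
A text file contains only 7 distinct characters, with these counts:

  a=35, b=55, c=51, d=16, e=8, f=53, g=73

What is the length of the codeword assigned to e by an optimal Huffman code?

Build the tree from the bottom:
merge e(8) and d(16): 24
merge 24 and a(35): 59
merge c(51) and f(53): 104
merge b(55) and 59: 114
merge g(73) and 104: 177
merge 114 and 177: 291
e's leaf is at depth 4, giving a 4-bit codeword.

4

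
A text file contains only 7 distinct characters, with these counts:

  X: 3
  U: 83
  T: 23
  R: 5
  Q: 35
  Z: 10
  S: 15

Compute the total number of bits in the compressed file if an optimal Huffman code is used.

380

Build the Huffman tree bottom-up:
merge X(3) and R(5): 8
merge 8 and Z(10): 18
merge S(15) and 18: 33
merge T(23) and 33: 56
merge Q(35) and 56: 91
merge U(83) and 91: 174
The encoded length is the sum of every internal node's weight: 8 + 18 + 33 + 56 + 91 + 174 = 380 bits.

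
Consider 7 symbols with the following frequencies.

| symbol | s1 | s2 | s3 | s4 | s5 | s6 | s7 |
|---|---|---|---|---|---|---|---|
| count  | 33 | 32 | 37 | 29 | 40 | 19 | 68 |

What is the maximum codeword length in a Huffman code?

Merge the two lowest-weight nodes at each step:
s6(19) + s4(29) → 48
s2(32) + s1(33) → 65
s3(37) + s5(40) → 77
48 + 65 → 113
s7(68) + 77 → 145
113 + 145 → 258
The rarest symbols sit at the bottom; the longest codeword is 3 bits.

3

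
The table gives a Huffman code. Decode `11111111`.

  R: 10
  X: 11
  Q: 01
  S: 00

Read left to right; each codeword is recognised as soon as it completes (prefix code):
  11→X | 11→X | 11→X | 11→X
Decoded message: XXXX

XXXX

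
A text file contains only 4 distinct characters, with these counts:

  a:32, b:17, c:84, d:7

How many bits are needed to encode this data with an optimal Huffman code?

Greedily combine the two least-frequent nodes:
merge d(7) and b(17): 24
merge 24 and a(32): 56
merge 56 and c(84): 140
Each symbol's bit-cost is frequency × depth; summing gives 220 bits (equivalently 24 + 56 + 140).

220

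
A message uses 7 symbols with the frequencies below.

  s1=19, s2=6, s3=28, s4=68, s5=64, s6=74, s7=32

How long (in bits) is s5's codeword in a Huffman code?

Repeatedly merge the two smallest:
merge s2(6) and s1(19): 25
merge 25 and s3(28): 53
merge s7(32) and 53: 85
merge s5(64) and s4(68): 132
merge s6(74) and 85: 159
merge 132 and 159: 291
s5 sits 2 levels below the root, so its codeword is 2 bits.

2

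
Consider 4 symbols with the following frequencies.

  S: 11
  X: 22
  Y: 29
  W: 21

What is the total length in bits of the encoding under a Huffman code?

166

Merge the two smallest weights repeatedly:
combine S(11), W(21) → 32
combine X(22), Y(29) → 51
combine 32, 51 → 83
Each symbol's bit-cost is frequency × depth; summing gives 166 bits (equivalently 32 + 51 + 83).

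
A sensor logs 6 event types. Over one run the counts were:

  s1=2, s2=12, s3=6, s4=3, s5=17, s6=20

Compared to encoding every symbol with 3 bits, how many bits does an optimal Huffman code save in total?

Fixed-length: 3 bits × 60 symbols = 180 bits.
Huffman merges:
merge s1(2) and s4(3): 5
merge 5 and s3(6): 11
merge 11 and s2(12): 23
merge s5(17) and s6(20): 37
merge 23 and 37: 60
Huffman total = 5 + 11 + 23 + 37 + 60 = 136 bits.
Saving = 180 − 136 = 44 bits.

44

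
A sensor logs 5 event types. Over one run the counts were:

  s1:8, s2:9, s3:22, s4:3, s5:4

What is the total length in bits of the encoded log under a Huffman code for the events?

Merge the two smallest weights repeatedly:
merge s4(3) and s5(4): 7
merge 7 and s1(8): 15
merge s2(9) and 15: 24
merge s3(22) and 24: 46
Each symbol's bit-cost is frequency × depth; summing gives 92 bits (equivalently 7 + 15 + 24 + 46).

92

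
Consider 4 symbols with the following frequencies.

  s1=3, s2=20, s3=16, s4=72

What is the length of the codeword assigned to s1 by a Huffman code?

3

Huffman merges, smallest pair first:
merge s1(3) and s3(16): 19
merge 19 and s2(20): 39
merge 39 and s4(72): 111
s1's leaf is at depth 3, giving a 3-bit codeword.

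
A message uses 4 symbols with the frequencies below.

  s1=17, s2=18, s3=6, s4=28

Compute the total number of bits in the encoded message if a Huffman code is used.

Merge the two smallest weights repeatedly:
combine s3(6), s1(17) → 23
combine s2(18), 23 → 41
combine s4(28), 41 → 69
Each symbol's bit-cost is frequency × depth; summing gives 133 bits (equivalently 23 + 41 + 69).

133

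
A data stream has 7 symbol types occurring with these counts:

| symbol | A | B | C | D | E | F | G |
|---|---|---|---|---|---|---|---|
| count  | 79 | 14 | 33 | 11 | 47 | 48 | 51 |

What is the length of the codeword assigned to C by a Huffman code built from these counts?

Huffman merges, smallest pair first:
D(11) + B(14) → 25
25 + C(33) → 58
E(47) + F(48) → 95
G(51) + 58 → 109
A(79) + 95 → 174
109 + 174 → 283
C sits 3 levels below the root, so its codeword is 3 bits.

3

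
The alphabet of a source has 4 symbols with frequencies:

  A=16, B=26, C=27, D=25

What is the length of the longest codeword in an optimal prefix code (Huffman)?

2

Merge the two lowest-weight nodes at each step:
merge A(16) and D(25): 41
merge B(26) and C(27): 53
merge 41 and 53: 94
Maximum depth reached is 2.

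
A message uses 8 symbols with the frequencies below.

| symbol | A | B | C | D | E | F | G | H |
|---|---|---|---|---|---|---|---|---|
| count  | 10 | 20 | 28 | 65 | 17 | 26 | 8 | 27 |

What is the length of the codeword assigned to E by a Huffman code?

Repeatedly merge the two smallest:
G(8) + A(10) → 18
E(17) + 18 → 35
B(20) + F(26) → 46
H(27) + C(28) → 55
35 + 46 → 81
55 + D(65) → 120
81 + 120 → 201
E sits 3 levels below the root, so its codeword is 3 bits.

3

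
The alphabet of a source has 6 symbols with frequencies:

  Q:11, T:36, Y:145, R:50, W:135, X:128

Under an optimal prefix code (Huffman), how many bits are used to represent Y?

Repeatedly merge the two smallest:
Q(11) + T(36) → 47
47 + R(50) → 97
97 + X(128) → 225
W(135) + Y(145) → 280
225 + 280 → 505
The subtree containing Y is merged 2 times, so code length = 2.

2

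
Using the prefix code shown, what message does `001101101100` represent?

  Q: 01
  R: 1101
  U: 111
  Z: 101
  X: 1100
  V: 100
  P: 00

PRZV

Read left to right; each codeword is recognised as soon as it completes (prefix code):
  00→P | 1101→R | 101→Z | 100→V
Decoded message: PRZV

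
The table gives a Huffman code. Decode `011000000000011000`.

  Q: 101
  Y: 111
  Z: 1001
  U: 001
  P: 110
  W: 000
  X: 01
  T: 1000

XTWWXT

Read left to right; each codeword is recognised as soon as it completes (prefix code):
  01→X | 1000→T | 000→W | 000→W | 01→X | 1000→T
Decoded message: XTWWXT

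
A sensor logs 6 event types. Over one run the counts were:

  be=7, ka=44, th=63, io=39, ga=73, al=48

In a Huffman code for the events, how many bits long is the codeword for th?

2

Repeatedly merge the two smallest:
be(7) + io(39) → 46
ka(44) + 46 → 90
al(48) + th(63) → 111
ga(73) + 90 → 163
111 + 163 → 274
th's leaf is at depth 2, giving a 2-bit codeword.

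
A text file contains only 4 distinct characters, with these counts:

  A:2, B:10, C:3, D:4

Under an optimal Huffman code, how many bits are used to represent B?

1

Repeatedly merge the two smallest:
A(2) + C(3) → 5
D(4) + 5 → 9
9 + B(10) → 19
B is merged only at the final step, so code length = 1.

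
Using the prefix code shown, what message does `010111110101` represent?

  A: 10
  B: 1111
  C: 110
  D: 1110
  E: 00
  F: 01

Read left to right; each codeword is recognised as soon as it completes (prefix code):
  01→F | 01→F | 1111→B | 01→F | 01→F
Decoded message: FFBFF

FFBFF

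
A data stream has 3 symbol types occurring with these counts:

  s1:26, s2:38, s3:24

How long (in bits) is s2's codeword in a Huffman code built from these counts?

Huffman merges, smallest pair first:
s3(24) + s1(26) → 50
s2(38) + 50 → 88
s2 is a child of the root — depth 1, so its codeword is a single bit.

1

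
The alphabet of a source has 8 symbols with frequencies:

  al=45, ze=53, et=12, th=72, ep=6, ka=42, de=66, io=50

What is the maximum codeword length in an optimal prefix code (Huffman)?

Merge the two lowest-weight nodes at each step:
ep(6) + et(12) → 18
18 + ka(42) → 60
al(45) + io(50) → 95
ze(53) + 60 → 113
de(66) + th(72) → 138
95 + 113 → 208
138 + 208 → 346
The first pair merged (ep, et) ends up deepest, at depth 5.

5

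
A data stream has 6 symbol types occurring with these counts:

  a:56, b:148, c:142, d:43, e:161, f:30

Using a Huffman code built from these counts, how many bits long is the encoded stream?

Merge the two smallest weights repeatedly:
combine f(30), d(43) → 73
combine a(56), 73 → 129
combine 129, c(142) → 271
combine b(148), e(161) → 309
combine 271, 309 → 580
The encoded length is the sum of every internal node's weight: 73 + 129 + 271 + 309 + 580 = 1362 bits.

1362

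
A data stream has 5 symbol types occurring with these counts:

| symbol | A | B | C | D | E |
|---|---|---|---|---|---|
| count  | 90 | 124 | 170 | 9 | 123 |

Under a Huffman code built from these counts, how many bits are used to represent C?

2

Build the tree from the bottom:
D(9) + A(90) → 99
99 + E(123) → 222
B(124) + C(170) → 294
222 + 294 → 516
C's leaf is at depth 2, giving a 2-bit codeword.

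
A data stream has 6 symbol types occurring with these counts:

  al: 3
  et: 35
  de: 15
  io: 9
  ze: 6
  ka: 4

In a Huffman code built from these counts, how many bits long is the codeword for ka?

Build the tree from the bottom:
merge al(3) and ka(4): 7
merge ze(6) and 7: 13
merge io(9) and 13: 22
merge de(15) and 22: 37
merge et(35) and 37: 72
ka sits 5 levels below the root, so its codeword is 5 bits.

5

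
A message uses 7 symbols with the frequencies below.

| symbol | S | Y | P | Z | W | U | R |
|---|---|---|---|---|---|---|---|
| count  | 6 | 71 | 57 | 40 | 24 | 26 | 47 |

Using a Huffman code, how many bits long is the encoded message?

Build the Huffman tree bottom-up:
combine S(6), W(24) → 30
combine U(26), 30 → 56
combine Z(40), R(47) → 87
combine 56, P(57) → 113
combine Y(71), 87 → 158
combine 113, 158 → 271
Each symbol's bit-cost is frequency × depth; summing gives 715 bits (equivalently 30 + 56 + 87 + 113 + 158 + 271).

715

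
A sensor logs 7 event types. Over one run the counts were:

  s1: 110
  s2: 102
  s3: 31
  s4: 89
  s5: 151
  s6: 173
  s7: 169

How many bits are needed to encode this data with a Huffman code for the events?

Greedily combine the two least-frequent nodes:
merge s3(31) and s4(89): 120
merge s2(102) and s1(110): 212
merge 120 and s5(151): 271
merge s7(169) and s6(173): 342
merge 212 and 271: 483
merge 342 and 483: 825
The encoded length is the sum of every internal node's weight: 120 + 212 + 271 + 342 + 483 + 825 = 2253 bits.

2253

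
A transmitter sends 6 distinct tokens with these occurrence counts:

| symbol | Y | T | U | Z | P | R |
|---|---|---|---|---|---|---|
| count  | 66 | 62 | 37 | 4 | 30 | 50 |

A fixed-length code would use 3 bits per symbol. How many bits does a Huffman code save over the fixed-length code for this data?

Fixed-length: 3 bits × 249 symbols = 747 bits.
Huffman merges:
combine Z(4), P(30) → 34
combine 34, U(37) → 71
combine R(50), T(62) → 112
combine Y(66), 71 → 137
combine 112, 137 → 249
Huffman total = 34 + 71 + 112 + 137 + 249 = 603 bits.
Saving = 747 − 603 = 144 bits.

144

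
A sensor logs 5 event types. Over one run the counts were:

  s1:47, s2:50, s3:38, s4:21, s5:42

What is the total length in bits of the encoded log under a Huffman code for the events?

Greedily combine the two least-frequent nodes:
s4(21) + s3(38) → 59
s5(42) + s1(47) → 89
s2(50) + 59 → 109
89 + 109 → 198
Total encoded bits = sum of merged weights = 59 + 89 + 109 + 198 = 455.

455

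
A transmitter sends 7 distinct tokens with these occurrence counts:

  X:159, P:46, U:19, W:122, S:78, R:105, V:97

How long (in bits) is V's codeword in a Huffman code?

Build the tree from the bottom:
U(19) + P(46) → 65
65 + S(78) → 143
V(97) + R(105) → 202
W(122) + 143 → 265
X(159) + 202 → 361
265 + 361 → 626
V's leaf is at depth 3, giving a 3-bit codeword.

3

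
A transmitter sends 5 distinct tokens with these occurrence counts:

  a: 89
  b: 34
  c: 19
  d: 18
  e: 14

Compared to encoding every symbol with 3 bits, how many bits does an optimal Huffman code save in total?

180

Fixed-length: 3 bits × 174 symbols = 522 bits.
Huffman merges:
merge e(14) and d(18): 32
merge c(19) and 32: 51
merge b(34) and 51: 85
merge 85 and a(89): 174
Huffman total = 32 + 51 + 85 + 174 = 342 bits.
Saving = 522 − 342 = 180 bits.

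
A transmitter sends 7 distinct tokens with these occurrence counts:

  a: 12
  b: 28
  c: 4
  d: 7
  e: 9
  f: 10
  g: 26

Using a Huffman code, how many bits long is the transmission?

245

Merge the two smallest weights repeatedly:
merge c(4) and d(7): 11
merge e(9) and f(10): 19
merge 11 and a(12): 23
merge 19 and 23: 42
merge g(26) and b(28): 54
merge 42 and 54: 96
Each symbol's bit-cost is frequency × depth; summing gives 245 bits (equivalently 11 + 19 + 23 + 42 + 54 + 96).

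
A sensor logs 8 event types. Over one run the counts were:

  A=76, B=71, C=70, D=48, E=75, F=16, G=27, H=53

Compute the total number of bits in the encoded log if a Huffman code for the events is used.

1275

Merge the two smallest weights repeatedly:
F(16) + G(27) → 43
43 + D(48) → 91
H(53) + C(70) → 123
B(71) + E(75) → 146
A(76) + 91 → 167
123 + 146 → 269
167 + 269 → 436
Each symbol's bit-cost is frequency × depth; summing gives 1275 bits (equivalently 43 + 91 + 123 + 146 + 167 + 269 + 436).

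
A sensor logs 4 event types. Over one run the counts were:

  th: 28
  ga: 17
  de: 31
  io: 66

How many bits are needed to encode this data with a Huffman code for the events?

Merge the two smallest weights repeatedly:
merge ga(17) and th(28): 45
merge de(31) and 45: 76
merge io(66) and 76: 142
Total encoded bits = sum of merged weights = 45 + 76 + 142 = 263.

263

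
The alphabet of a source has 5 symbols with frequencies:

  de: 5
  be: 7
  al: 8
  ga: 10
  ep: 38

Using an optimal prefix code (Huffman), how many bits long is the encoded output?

Greedily combine the two least-frequent nodes:
de(5) + be(7) → 12
al(8) + ga(10) → 18
12 + 18 → 30
30 + ep(38) → 68
The encoded length is the sum of every internal node's weight: 12 + 18 + 30 + 68 = 128 bits.

128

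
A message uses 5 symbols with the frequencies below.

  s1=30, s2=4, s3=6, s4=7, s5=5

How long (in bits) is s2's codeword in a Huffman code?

Repeatedly merge the two smallest:
merge s2(4) and s5(5): 9
merge s3(6) and s4(7): 13
merge 9 and 13: 22
merge 22 and s1(30): 52
The subtree containing s2 is merged 3 times, so code length = 3.

3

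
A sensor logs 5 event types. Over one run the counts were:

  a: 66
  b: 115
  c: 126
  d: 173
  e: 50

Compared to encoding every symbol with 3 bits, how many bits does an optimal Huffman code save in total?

Fixed-length: 3 bits × 530 symbols = 1590 bits.
Huffman merges:
merge e(50) and a(66): 116
merge b(115) and 116: 231
merge c(126) and d(173): 299
merge 231 and 299: 530
Huffman total = 116 + 231 + 299 + 530 = 1176 bits.
Saving = 1590 − 1176 = 414 bits.

414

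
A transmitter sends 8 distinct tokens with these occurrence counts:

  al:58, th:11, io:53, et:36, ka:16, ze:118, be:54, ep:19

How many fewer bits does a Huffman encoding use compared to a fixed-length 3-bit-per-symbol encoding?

Fixed-length: 3 bits × 365 symbols = 1095 bits.
Huffman merges:
th(11) + ka(16) → 27
ep(19) + 27 → 46
et(36) + 46 → 82
io(53) + be(54) → 107
al(58) + 82 → 140
107 + ze(118) → 225
140 + 225 → 365
Huffman total = 27 + 46 + 82 + 107 + 140 + 225 + 365 = 992 bits.
Saving = 1095 − 992 = 103 bits.

103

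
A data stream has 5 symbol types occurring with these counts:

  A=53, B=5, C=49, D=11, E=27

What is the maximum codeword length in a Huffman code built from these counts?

4

Merge the two lowest-weight nodes at each step:
B(5) + D(11) → 16
16 + E(27) → 43
43 + C(49) → 92
A(53) + 92 → 145
The rarest symbols sit at the bottom; the longest codeword is 4 bits.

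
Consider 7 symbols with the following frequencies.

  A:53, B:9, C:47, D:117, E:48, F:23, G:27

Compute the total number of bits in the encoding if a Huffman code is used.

Greedily combine the two least-frequent nodes:
merge B(9) and F(23): 32
merge G(27) and 32: 59
merge C(47) and E(48): 95
merge A(53) and 59: 112
merge 95 and 112: 207
merge D(117) and 207: 324
Total encoded bits = sum of merged weights = 32 + 59 + 95 + 112 + 207 + 324 = 829.

829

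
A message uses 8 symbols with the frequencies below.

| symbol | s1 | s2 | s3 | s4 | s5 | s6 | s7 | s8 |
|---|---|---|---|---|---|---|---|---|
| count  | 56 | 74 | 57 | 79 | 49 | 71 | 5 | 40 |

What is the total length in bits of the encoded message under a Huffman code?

1259

Greedily combine the two least-frequent nodes:
merge s7(5) and s8(40): 45
merge 45 and s5(49): 94
merge s1(56) and s3(57): 113
merge s6(71) and s2(74): 145
merge s4(79) and 94: 173
merge 113 and 145: 258
merge 173 and 258: 431
Total encoded bits = sum of merged weights = 45 + 94 + 113 + 145 + 173 + 258 + 431 = 1259.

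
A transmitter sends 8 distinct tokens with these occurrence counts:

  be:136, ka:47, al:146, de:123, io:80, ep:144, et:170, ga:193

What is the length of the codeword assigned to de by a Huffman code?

Repeatedly merge the two smallest:
combine ka(47), io(80) → 127
combine de(123), 127 → 250
combine be(136), ep(144) → 280
combine al(146), et(170) → 316
combine ga(193), 250 → 443
combine 280, 316 → 596
combine 443, 596 → 1039
The subtree containing de is merged 3 times, so code length = 3.

3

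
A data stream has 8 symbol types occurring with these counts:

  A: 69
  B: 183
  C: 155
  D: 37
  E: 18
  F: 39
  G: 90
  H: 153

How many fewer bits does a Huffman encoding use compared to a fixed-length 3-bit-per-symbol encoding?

189

Fixed-length: 3 bits × 744 symbols = 2232 bits.
Huffman merges:
combine E(18), D(37) → 55
combine F(39), 55 → 94
combine A(69), G(90) → 159
combine 94, H(153) → 247
combine C(155), 159 → 314
combine B(183), 247 → 430
combine 314, 430 → 744
Huffman total = 55 + 94 + 159 + 247 + 314 + 430 + 744 = 2043 bits.
Saving = 2232 − 2043 = 189 bits.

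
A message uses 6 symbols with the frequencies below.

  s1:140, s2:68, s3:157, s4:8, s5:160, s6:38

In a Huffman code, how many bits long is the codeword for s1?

Huffman merges, smallest pair first:
merge s4(8) and s6(38): 46
merge 46 and s2(68): 114
merge 114 and s1(140): 254
merge s3(157) and s5(160): 317
merge 254 and 317: 571
The subtree containing s1 is merged 2 times, so code length = 2.

2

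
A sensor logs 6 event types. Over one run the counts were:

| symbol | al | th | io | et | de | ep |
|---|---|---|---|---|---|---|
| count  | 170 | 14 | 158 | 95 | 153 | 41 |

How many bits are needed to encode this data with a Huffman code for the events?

1467

Merge the two smallest weights repeatedly:
merge th(14) and ep(41): 55
merge 55 and et(95): 150
merge 150 and de(153): 303
merge io(158) and al(170): 328
merge 303 and 328: 631
Each symbol's bit-cost is frequency × depth; summing gives 1467 bits (equivalently 55 + 150 + 303 + 328 + 631).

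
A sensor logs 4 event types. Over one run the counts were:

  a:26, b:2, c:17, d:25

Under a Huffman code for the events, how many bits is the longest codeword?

3

Merge the two lowest-weight nodes at each step:
b(2) + c(17) → 19
19 + d(25) → 44
a(26) + 44 → 70
The rarest symbols sit at the bottom; the longest codeword is 3 bits.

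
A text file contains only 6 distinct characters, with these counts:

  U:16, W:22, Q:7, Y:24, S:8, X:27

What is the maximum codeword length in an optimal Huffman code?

4

Merge the two lowest-weight nodes at each step:
Q(7) + S(8) → 15
15 + U(16) → 31
W(22) + Y(24) → 46
X(27) + 31 → 58
46 + 58 → 104
The first pair merged (Q, S) ends up deepest, at depth 4.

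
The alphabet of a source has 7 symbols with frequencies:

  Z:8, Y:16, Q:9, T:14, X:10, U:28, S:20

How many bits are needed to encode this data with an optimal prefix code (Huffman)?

284

Build the Huffman tree bottom-up:
Z(8) + Q(9) → 17
X(10) + T(14) → 24
Y(16) + 17 → 33
S(20) + 24 → 44
U(28) + 33 → 61
44 + 61 → 105
Each symbol's bit-cost is frequency × depth; summing gives 284 bits (equivalently 17 + 24 + 33 + 44 + 61 + 105).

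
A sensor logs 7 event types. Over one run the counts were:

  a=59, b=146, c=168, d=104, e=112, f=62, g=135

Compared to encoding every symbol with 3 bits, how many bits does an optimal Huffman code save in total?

Fixed-length: 3 bits × 786 symbols = 2358 bits.
Huffman merges:
a(59) + f(62) → 121
d(104) + e(112) → 216
121 + g(135) → 256
b(146) + c(168) → 314
216 + 256 → 472
314 + 472 → 786
Huffman total = 121 + 216 + 256 + 314 + 472 + 786 = 2165 bits.
Saving = 2358 − 2165 = 193 bits.

193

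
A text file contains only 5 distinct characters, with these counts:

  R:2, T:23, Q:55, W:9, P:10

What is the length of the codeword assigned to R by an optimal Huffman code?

4

Build the tree from the bottom:
combine R(2), W(9) → 11
combine P(10), 11 → 21
combine 21, T(23) → 44
combine 44, Q(55) → 99
R's leaf is at depth 4, giving a 4-bit codeword.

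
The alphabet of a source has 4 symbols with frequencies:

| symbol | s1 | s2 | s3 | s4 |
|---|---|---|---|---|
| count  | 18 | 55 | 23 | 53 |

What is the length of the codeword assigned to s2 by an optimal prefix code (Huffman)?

1

Huffman merges, smallest pair first:
merge s1(18) and s3(23): 41
merge 41 and s4(53): 94
merge s2(55) and 94: 149
s2 is merged only at the final step, so code length = 1.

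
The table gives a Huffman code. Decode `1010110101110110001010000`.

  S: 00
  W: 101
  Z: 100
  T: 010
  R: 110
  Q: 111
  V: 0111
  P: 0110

Read left to right; each codeword is recognised as soon as it completes (prefix code):
  101→W | 0110→P | 101→W | 110→R | 110→R | 00→S | 101→W | 00→S | 00→S
Decoded message: WPWRRSWSS

WPWRRSWSS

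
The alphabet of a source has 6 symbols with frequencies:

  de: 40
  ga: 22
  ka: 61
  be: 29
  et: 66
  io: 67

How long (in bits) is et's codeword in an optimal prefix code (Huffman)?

2

Repeatedly merge the two smallest:
combine ga(22), be(29) → 51
combine de(40), 51 → 91
combine ka(61), et(66) → 127
combine io(67), 91 → 158
combine 127, 158 → 285
The subtree containing et is merged 2 times, so code length = 2.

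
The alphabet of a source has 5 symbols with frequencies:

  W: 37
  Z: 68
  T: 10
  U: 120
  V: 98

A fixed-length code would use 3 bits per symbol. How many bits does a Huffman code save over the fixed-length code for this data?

Fixed-length: 3 bits × 333 symbols = 999 bits.
Huffman merges:
T(10) + W(37) → 47
47 + Z(68) → 115
V(98) + 115 → 213
U(120) + 213 → 333
Huffman total = 47 + 115 + 213 + 333 = 708 bits.
Saving = 999 − 708 = 291 bits.

291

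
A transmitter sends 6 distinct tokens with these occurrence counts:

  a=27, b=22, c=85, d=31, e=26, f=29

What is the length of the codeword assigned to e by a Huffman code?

Repeatedly merge the two smallest:
b(22) + e(26) → 48
a(27) + f(29) → 56
d(31) + 48 → 79
56 + 79 → 135
c(85) + 135 → 220
e's leaf is at depth 4, giving a 4-bit codeword.

4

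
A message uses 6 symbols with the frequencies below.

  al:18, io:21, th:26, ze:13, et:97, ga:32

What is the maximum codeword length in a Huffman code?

Merge the two lowest-weight nodes at each step:
merge ze(13) and al(18): 31
merge io(21) and th(26): 47
merge 31 and ga(32): 63
merge 47 and 63: 110
merge et(97) and 110: 207
The rarest symbols sit at the bottom; the longest codeword is 4 bits.

4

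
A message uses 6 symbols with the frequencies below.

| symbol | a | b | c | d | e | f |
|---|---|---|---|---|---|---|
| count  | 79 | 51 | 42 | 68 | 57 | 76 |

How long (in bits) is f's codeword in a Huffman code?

Repeatedly merge the two smallest:
c(42) + b(51) → 93
e(57) + d(68) → 125
f(76) + a(79) → 155
93 + 125 → 218
155 + 218 → 373
The subtree containing f is merged 2 times, so code length = 2.

2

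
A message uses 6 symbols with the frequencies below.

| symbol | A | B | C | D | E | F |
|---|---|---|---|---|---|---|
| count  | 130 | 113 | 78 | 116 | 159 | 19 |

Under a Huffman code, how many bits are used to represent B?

3

Huffman merges, smallest pair first:
F(19) + C(78) → 97
97 + B(113) → 210
D(116) + A(130) → 246
E(159) + 210 → 369
246 + 369 → 615
B sits 3 levels below the root, so its codeword is 3 bits.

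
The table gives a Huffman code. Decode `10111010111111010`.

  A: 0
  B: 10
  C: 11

Read left to right; each codeword is recognised as soon as it completes (prefix code):
  10→B | 11→C | 10→B | 10→B | 11→C | 11→C | 11→C | 0→A | 10→B
Decoded message: BCBBCCCAB

BCBBCCCAB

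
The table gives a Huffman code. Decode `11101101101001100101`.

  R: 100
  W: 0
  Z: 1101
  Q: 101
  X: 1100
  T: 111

Read left to right; each codeword is recognised as soon as it completes (prefix code):
  111→T | 0→W | 1101→Z | 101→Q | 0→W | 0→W | 1100→X | 101→Q
Decoded message: TWZQWWXQ

TWZQWWXQ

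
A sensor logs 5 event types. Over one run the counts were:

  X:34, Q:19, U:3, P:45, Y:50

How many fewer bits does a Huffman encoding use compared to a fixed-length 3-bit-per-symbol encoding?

Fixed-length: 3 bits × 151 symbols = 453 bits.
Huffman merges:
U(3) + Q(19) → 22
22 + X(34) → 56
P(45) + Y(50) → 95
56 + 95 → 151
Huffman total = 22 + 56 + 95 + 151 = 324 bits.
Saving = 453 − 324 = 129 bits.

129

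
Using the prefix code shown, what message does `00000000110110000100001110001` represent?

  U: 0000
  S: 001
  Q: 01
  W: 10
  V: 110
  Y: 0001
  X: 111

UUVVYUXY

Read left to right; each codeword is recognised as soon as it completes (prefix code):
  0000→U | 0000→U | 110→V | 110→V | 0001→Y | 0000→U | 111→X | 0001→Y
Decoded message: UUVVYUXY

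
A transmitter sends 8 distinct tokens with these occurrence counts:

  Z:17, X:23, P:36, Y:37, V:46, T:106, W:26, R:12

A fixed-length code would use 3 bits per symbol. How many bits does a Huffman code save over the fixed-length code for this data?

Fixed-length: 3 bits × 303 symbols = 909 bits.
Huffman merges:
R(12) + Z(17) → 29
X(23) + W(26) → 49
29 + P(36) → 65
Y(37) + V(46) → 83
49 + 65 → 114
83 + T(106) → 189
114 + 189 → 303
Huffman total = 29 + 49 + 65 + 83 + 114 + 189 + 303 = 832 bits.
Saving = 909 − 832 = 77 bits.

77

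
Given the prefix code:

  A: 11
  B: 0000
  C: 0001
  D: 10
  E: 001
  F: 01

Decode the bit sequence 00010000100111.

Read left to right; each codeword is recognised as soon as it completes (prefix code):
  0001→C | 0000→B | 10→D | 01→F | 11→A
Decoded message: CBDFA

CBDFA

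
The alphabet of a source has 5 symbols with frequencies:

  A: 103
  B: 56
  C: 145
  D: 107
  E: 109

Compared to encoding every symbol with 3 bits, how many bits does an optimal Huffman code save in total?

Fixed-length: 3 bits × 520 symbols = 1560 bits.
Huffman merges:
B(56) + A(103) → 159
D(107) + E(109) → 216
C(145) + 159 → 304
216 + 304 → 520
Huffman total = 159 + 216 + 304 + 520 = 1199 bits.
Saving = 1560 − 1199 = 361 bits.

361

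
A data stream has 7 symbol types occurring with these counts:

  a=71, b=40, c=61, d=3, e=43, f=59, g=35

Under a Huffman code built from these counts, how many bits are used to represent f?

3

Build the tree from the bottom:
d(3) + g(35) → 38
38 + b(40) → 78
e(43) + f(59) → 102
c(61) + a(71) → 132
78 + 102 → 180
132 + 180 → 312
f sits 3 levels below the root, so its codeword is 3 bits.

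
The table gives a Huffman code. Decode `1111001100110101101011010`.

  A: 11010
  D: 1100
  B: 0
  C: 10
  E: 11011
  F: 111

FCBDAAA

Read left to right; each codeword is recognised as soon as it completes (prefix code):
  111→F | 10→C | 0→B | 1100→D | 11010→A | 11010→A | 11010→A
Decoded message: FCBDAAA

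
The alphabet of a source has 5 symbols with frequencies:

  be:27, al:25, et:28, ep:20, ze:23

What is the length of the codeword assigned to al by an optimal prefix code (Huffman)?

Huffman merges, smallest pair first:
merge ep(20) and ze(23): 43
merge al(25) and be(27): 52
merge et(28) and 43: 71
merge 52 and 71: 123
al's leaf is at depth 2, giving a 2-bit codeword.

2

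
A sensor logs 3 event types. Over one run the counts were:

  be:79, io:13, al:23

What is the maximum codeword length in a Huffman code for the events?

Merge the two lowest-weight nodes at each step:
io(13) + al(23) → 36
36 + be(79) → 115
The first pair merged (io, al) ends up deepest, at depth 2.

2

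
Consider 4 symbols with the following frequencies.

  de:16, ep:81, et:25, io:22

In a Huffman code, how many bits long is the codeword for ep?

Build the tree from the bottom:
merge de(16) and io(22): 38
merge et(25) and 38: 63
merge 63 and ep(81): 144
ep is a child of the root — depth 1, so its codeword is a single bit.

1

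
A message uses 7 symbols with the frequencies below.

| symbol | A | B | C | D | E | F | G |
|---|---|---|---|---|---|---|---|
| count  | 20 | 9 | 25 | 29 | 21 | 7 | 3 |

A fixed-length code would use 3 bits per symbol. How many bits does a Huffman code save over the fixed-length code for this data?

Fixed-length: 3 bits × 114 symbols = 342 bits.
Huffman merges:
combine G(3), F(7) → 10
combine B(9), 10 → 19
combine 19, A(20) → 39
combine E(21), C(25) → 46
combine D(29), 39 → 68
combine 46, 68 → 114
Huffman total = 10 + 19 + 39 + 46 + 68 + 114 = 296 bits.
Saving = 342 − 296 = 46 bits.

46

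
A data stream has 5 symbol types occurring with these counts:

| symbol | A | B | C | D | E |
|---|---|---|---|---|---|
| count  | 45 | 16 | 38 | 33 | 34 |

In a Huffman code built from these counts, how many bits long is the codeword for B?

3

Repeatedly merge the two smallest:
merge B(16) and D(33): 49
merge E(34) and C(38): 72
merge A(45) and 49: 94
merge 72 and 94: 166
The subtree containing B is merged 3 times, so code length = 3.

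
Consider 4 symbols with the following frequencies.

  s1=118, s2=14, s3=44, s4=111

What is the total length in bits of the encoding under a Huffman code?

Greedily combine the two least-frequent nodes:
merge s2(14) and s3(44): 58
merge 58 and s4(111): 169
merge s1(118) and 169: 287
Total encoded bits = sum of merged weights = 58 + 169 + 287 = 514.

514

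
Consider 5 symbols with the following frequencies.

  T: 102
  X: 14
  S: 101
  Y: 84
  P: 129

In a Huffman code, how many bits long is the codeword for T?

Huffman merges, smallest pair first:
merge X(14) and Y(84): 98
merge 98 and S(101): 199
merge T(102) and P(129): 231
merge 199 and 231: 430
The subtree containing T is merged 2 times, so code length = 2.

2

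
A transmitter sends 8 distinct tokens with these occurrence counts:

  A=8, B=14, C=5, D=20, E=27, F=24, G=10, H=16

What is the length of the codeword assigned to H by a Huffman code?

Build the tree from the bottom:
combine C(5), A(8) → 13
combine G(10), 13 → 23
combine B(14), H(16) → 30
combine D(20), 23 → 43
combine F(24), E(27) → 51
combine 30, 43 → 73
combine 51, 73 → 124
H sits 3 levels below the root, so its codeword is 3 bits.

3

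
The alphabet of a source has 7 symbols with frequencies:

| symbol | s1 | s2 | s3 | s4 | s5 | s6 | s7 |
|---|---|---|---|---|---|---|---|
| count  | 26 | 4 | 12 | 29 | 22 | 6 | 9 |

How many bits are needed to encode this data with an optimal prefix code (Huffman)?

276

Merge the two smallest weights repeatedly:
merge s2(4) and s6(6): 10
merge s7(9) and 10: 19
merge s3(12) and 19: 31
merge s5(22) and s1(26): 48
merge s4(29) and 31: 60
merge 48 and 60: 108
The encoded length is the sum of every internal node's weight: 10 + 19 + 31 + 48 + 60 + 108 = 276 bits.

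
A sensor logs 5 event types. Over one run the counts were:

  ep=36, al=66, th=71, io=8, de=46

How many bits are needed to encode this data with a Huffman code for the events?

Greedily combine the two least-frequent nodes:
io(8) + ep(36) → 44
44 + de(46) → 90
al(66) + th(71) → 137
90 + 137 → 227
The encoded length is the sum of every internal node's weight: 44 + 90 + 137 + 227 = 498 bits.

498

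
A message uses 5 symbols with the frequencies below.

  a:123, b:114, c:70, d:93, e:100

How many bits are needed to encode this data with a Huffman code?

Build the Huffman tree bottom-up:
combine c(70), d(93) → 163
combine e(100), b(114) → 214
combine a(123), 163 → 286
combine 214, 286 → 500
The encoded length is the sum of every internal node's weight: 163 + 214 + 286 + 500 = 1163 bits.

1163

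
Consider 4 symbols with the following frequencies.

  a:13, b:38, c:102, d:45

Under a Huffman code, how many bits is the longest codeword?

Merge the two lowest-weight nodes at each step:
combine a(13), b(38) → 51
combine d(45), 51 → 96
combine 96, c(102) → 198
The first pair merged (a, b) ends up deepest, at depth 3.

3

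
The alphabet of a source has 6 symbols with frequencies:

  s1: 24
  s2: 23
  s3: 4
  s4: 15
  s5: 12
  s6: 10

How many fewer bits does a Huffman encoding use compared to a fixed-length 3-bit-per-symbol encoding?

48

Fixed-length: 3 bits × 88 symbols = 264 bits.
Huffman merges:
merge s3(4) and s6(10): 14
merge s5(12) and 14: 26
merge s4(15) and s2(23): 38
merge s1(24) and 26: 50
merge 38 and 50: 88
Huffman total = 14 + 26 + 38 + 50 + 88 = 216 bits.
Saving = 264 − 216 = 48 bits.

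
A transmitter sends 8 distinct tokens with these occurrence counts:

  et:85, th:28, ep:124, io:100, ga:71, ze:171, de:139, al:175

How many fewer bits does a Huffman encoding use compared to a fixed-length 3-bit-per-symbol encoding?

Fixed-length: 3 bits × 893 symbols = 2679 bits.
Huffman merges:
combine th(28), ga(71) → 99
combine et(85), 99 → 184
combine io(100), ep(124) → 224
combine de(139), ze(171) → 310
combine al(175), 184 → 359
combine 224, 310 → 534
combine 359, 534 → 893
Huffman total = 99 + 184 + 224 + 310 + 359 + 534 + 893 = 2603 bits.
Saving = 2679 − 2603 = 76 bits.

76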